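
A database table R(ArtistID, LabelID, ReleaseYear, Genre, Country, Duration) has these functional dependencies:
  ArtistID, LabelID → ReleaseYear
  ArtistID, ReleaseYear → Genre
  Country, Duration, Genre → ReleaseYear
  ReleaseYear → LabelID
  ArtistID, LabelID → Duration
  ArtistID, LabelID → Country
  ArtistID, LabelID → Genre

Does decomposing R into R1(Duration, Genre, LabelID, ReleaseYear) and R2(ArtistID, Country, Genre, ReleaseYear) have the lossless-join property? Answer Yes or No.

The shared attributes are {Genre, ReleaseYear} and {Genre, ReleaseYear}⁺ = {Genre, LabelID, ReleaseYear}.
Neither R1 nor R2 is contained in that closure, so the decomposition is lossy.

No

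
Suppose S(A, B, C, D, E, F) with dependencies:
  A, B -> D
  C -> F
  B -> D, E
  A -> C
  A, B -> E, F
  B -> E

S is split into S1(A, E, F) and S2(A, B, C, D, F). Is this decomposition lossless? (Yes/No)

S1 ∩ S2 = {A, F}; its closure under F is {A, C, F}.
Neither S1 nor S2 is contained in that closure, so the decomposition is lossy.

No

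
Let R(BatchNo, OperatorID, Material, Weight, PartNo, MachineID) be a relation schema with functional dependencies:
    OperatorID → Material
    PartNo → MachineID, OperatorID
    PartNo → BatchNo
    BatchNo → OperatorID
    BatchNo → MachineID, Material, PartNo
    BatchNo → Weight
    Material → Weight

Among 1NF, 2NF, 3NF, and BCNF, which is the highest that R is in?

2NF

Candidate keys: {BatchNo}, {PartNo}. Prime attributes: {BatchNo, PartNo}.
OperatorID → Material breaks BCNF: {OperatorID}⁺ = {Material, OperatorID, Weight}, so {OperatorID} is not a superkey.
OperatorID → Material determines the non-prime attribute {Material} from a non-superkey — 3NF is violated.
Every candidate key is a single attribute, so no partial dependency is possible; 2NF holds.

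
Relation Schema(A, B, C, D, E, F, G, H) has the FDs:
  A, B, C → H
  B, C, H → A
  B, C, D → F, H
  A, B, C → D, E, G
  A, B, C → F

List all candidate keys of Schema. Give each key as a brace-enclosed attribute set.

{A, B, C}, {B, C, D}, {B, C, H}

No FD produces {B, C}, so they must be in every candidate key.
{A, B, C}⁺ = {A, B, C, D, E, F, G, H} — all of the relation — so {A, B, C} is a candidate key.
{B, C, D}⁺ = {A, B, C, D, E, F, G, H} — all of the relation — so {B, C, D} is a candidate key.
{B, C, H}⁺ = {A, B, C, D, E, F, G, H} — all of the relation — so {B, C, H} is a candidate key.
Any other superkey properly contains one of these, so there are no further candidate keys.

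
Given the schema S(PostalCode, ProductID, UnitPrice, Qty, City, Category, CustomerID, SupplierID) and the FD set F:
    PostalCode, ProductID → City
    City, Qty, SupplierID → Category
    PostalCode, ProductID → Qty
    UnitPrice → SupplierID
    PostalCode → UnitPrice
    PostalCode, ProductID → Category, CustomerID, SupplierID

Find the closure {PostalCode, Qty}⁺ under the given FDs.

{PostalCode, Qty, SupplierID, UnitPrice}

Start with {PostalCode, Qty}.
PostalCode → UnitPrice applies; add {UnitPrice} → now {PostalCode, Qty, UnitPrice}.
UnitPrice → SupplierID applies; add {SupplierID} → now {PostalCode, Qty, SupplierID, UnitPrice}.
No further FD applies.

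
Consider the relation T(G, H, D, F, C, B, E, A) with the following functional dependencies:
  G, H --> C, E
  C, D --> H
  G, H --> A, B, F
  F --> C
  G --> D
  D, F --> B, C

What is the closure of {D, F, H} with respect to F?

Start with {D, F, H}.
F --> C applies; add {C} → now {C, D, F, H}.
D, F --> B, C applies; add {B} → now {B, C, D, F, H}.
No further FD applies.

{B, C, D, F, H}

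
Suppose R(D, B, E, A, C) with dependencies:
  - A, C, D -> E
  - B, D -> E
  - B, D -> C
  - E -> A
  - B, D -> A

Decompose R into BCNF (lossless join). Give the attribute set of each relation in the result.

{A, B, C, D}; {A, E}; {C, D, E}

Candidate key of the original relation: {B, D}.
In {A, B, C, D, E}, {A, C, D} is not a superkey ({A, C, D}⁺ restricted to this set is {A, C, D, E}), so split on A, C, D -> E into {A, C, D, E} and {A, B, C, D}.
In {A, C, D, E}, {E} is not a superkey ({E}⁺ restricted to this set is {A, E}), so split on E -> A into {A, E} and {C, D, E}.
{A, E}: every determinant is a superkey — BCNF.
{C, D, E}: every determinant is a superkey — BCNF.
{A, B, C, D}: every determinant is a superkey — BCNF.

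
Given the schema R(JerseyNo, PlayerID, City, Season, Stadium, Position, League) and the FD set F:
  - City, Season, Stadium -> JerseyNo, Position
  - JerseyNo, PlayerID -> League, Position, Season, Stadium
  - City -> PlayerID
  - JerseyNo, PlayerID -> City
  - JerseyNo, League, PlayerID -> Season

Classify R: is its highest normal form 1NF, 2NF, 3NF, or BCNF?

Candidate keys: {City, JerseyNo}, {City, Season, Stadium}, {JerseyNo, PlayerID}. Prime attributes: {City, JerseyNo, PlayerID, Season, Stadium}.
For City -> PlayerID we have {City}⁺ = {City, PlayerID}; {City} is not a superkey, so BCNF fails.
Its right-hand attributes {PlayerID} are all prime, as are those of every other non-superkey FD — the relation is in 3NF.

3NF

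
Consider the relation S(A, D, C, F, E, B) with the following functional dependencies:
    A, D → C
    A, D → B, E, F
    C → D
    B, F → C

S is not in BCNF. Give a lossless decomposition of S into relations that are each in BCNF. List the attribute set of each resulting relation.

{A, B, E, F}; {B, C, F}; {C, D}

Candidate keys of the original relation: {A, B, F}, {A, C}, {A, D}.
In {A, B, C, D, E, F}, {C} is not a superkey ({C}⁺ restricted to this set is {C, D}), so split on C → D into {C, D} and {A, B, C, E, F}.
{C, D} has no BCNF violation.
In {A, B, C, E, F}, {B, F} is not a superkey ({B, F}⁺ restricted to this set is {B, C, F}), so split on B, F → C into {B, C, F} and {A, B, E, F}.
{B, C, F} has no BCNF violation.
{A, B, E, F} has no BCNF violation.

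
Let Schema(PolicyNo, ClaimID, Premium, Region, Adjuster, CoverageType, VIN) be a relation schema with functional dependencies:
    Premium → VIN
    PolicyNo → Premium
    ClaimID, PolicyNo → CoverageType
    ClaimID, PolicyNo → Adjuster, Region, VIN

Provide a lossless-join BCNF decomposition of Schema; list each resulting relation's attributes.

Candidate key of the original relation: {ClaimID, PolicyNo}.
{Adjuster, ClaimID, CoverageType, PolicyNo, Premium, Region, VIN}: {Premium} determines {Premium, VIN} here but is not a superkey — split on Premium → VIN, giving {Premium, VIN} and {Adjuster, ClaimID, CoverageType, PolicyNo, Premium, Region}.
{Premium, VIN} has no BCNF violation.
{Adjuster, ClaimID, CoverageType, PolicyNo, Premium, Region}: {PolicyNo} determines {PolicyNo, Premium} here but is not a superkey — split on PolicyNo → Premium, giving {PolicyNo, Premium} and {Adjuster, ClaimID, CoverageType, PolicyNo, Region}.
{PolicyNo, Premium} has no BCNF violation.
{Adjuster, ClaimID, CoverageType, PolicyNo, Region} has no BCNF violation.

{Adjuster, ClaimID, CoverageType, PolicyNo, Region}; {PolicyNo, Premium}; {Premium, VIN}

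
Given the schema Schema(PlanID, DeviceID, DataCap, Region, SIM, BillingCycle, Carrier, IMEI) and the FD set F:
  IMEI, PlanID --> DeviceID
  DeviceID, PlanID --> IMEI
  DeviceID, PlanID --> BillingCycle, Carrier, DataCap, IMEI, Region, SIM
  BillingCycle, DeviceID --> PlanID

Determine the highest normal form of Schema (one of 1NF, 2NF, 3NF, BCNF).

Candidate keys: {BillingCycle, DeviceID}, {DeviceID, PlanID}, {IMEI, PlanID}. Prime attributes: {BillingCycle, DeviceID, IMEI, PlanID}.
Every FD has a superkey on the left, so the relation is in BCNF.

BCNF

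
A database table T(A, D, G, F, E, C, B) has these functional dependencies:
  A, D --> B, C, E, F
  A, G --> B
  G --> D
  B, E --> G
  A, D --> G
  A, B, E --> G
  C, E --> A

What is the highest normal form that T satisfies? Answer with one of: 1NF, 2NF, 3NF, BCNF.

3NF

Candidate keys: {A, B, E}, {A, D}, {A, G}, {B, C, E}, {C, D, E}, {C, E, G}. Prime attributes: {A, B, C, D, E, G}.
G --> D: {G}⁺ = {D, G}, which is not all of the attributes, so the left side is not a superkey — BCNF is violated.
Since {D} ⊆ prime attributes and every other non-superkey FD also has a prime right side, the schema is in 3NF.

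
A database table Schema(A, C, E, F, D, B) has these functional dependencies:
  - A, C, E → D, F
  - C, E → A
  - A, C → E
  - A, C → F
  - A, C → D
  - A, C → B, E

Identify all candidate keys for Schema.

{A, C}, {C, E}

Attributes never on any right-hand side: {C} — every candidate key must contain it.
Closure of {A, C} is {A, B, C, D, E, F}, the whole schema; {A, C} is a candidate key.
Closure of {C, E} is {A, B, C, D, E, F}, the whole schema; {C, E} is a candidate key.
These are minimal and exhaustive — every other superkey contains one of them.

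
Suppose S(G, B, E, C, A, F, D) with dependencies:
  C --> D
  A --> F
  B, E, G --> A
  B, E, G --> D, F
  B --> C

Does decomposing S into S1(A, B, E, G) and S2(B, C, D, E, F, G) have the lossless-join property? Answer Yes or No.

Yes

S1 ∩ S2 = {B, E, G}; its closure under F is {A, B, C, D, E, F, G}.
Since S1 ⊆ {A, B, C, D, E, F, G}, the intersection is a superkey of S1; the decomposition is lossless.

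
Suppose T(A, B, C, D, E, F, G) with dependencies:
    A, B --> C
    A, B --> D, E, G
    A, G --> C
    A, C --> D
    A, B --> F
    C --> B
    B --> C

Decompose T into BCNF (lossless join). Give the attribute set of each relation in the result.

{A, C, D, E, F, G}; {B, C}

Candidate keys of the original relation: {A, B}, {A, C}, {A, G}.
{A, B, C, D, E, F, G}: {C} determines {B, C} here but is not a superkey — split on C --> B, giving {B, C} and {A, C, D, E, F, G}.
{B, C}: every determinant is a superkey — BCNF.
{A, C, D, E, F, G}: every determinant is a superkey — BCNF.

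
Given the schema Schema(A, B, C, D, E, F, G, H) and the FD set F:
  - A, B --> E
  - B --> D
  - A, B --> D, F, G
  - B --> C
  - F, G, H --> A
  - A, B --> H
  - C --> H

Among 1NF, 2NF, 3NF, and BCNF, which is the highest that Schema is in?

1NF

Candidate keys: {A, B}, {B, F, G}. Prime attributes: {A, B, F, G}.
For B --> D we have {B}⁺ = {B, C, D, H}; {B} is not a superkey, so BCNF fails.
B --> D has non-prime {D} on the right and a non-superkey on the left, so 3NF fails.
{B} is a proper subset of the key {A, B}, and {B}⁺ contains the non-prime attributes {C, D, H} — a partial dependency, so 2NF is violated.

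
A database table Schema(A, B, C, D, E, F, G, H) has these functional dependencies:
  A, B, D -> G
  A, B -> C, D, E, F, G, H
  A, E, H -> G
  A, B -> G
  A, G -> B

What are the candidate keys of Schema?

No FD produces {A}, so it must be in every candidate key.
{A, B} is a candidate key since {A, B}⁺ = {A, B, C, D, E, F, G, H} covers every attribute.
{A, G} is a candidate key since {A, G}⁺ = {A, B, C, D, E, F, G, H} covers every attribute.
{A, E, H} is a candidate key since {A, E, H}⁺ = {A, B, C, D, E, F, G, H} covers every attribute.
Any other superkey properly contains one of these, so there are no further candidate keys.

{A, B}, {A, E, H}, {A, G}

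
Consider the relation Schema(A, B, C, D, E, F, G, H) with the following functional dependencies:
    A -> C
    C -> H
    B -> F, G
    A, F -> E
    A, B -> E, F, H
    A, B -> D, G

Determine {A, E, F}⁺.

{A, C, E, F, H}

Start with {A, E, F}.
A -> C applies; add {C} → now {A, C, E, F}.
C -> H applies; add {H} → now {A, C, E, F, H}.
No further FD applies.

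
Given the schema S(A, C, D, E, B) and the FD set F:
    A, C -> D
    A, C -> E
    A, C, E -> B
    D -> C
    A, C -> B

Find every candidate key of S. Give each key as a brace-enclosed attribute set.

{A, C}, {A, D}

No FD produces {A}, so it must be in every candidate key.
{A, C} is a candidate key since {A, C}⁺ = {A, B, C, D, E} covers every attribute.
{A, D} is a candidate key since {A, D}⁺ = {A, B, C, D, E} covers every attribute.
No proper subset of any of these is a key, and no other minimal superkey exists.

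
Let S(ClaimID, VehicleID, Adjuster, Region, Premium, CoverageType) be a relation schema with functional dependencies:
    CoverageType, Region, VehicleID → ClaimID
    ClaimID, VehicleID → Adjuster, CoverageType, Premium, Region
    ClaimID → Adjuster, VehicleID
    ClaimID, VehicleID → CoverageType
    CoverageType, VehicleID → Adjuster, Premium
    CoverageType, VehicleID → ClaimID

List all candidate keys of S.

{ClaimID}, {CoverageType, VehicleID}

{ClaimID}⁺ = {Adjuster, ClaimID, CoverageType, Premium, Region, VehicleID} — all of the relation — so {ClaimID} is a candidate key.
{CoverageType, VehicleID}⁺ = {Adjuster, ClaimID, CoverageType, Premium, Region, VehicleID} — all of the relation — so {CoverageType, VehicleID} is a candidate key.
No proper subset of any of these is a key, and no other minimal superkey exists.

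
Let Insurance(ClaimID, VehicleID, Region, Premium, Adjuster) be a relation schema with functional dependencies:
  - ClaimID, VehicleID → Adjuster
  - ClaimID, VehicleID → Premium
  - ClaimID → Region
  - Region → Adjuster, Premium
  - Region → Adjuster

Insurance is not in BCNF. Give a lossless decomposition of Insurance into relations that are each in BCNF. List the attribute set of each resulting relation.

Candidate key of the original relation: {ClaimID, VehicleID}.
In {Adjuster, ClaimID, Premium, Region, VehicleID}, {ClaimID} is not a superkey ({ClaimID}⁺ restricted to this set is {Adjuster, ClaimID, Premium, Region}), so split on ClaimID → Adjuster, Premium, Region into {Adjuster, ClaimID, Premium, Region} and {ClaimID, VehicleID}.
In {Adjuster, ClaimID, Premium, Region}, {Region} is not a superkey ({Region}⁺ restricted to this set is {Adjuster, Premium, Region}), so split on Region → Adjuster, Premium into {Adjuster, Premium, Region} and {ClaimID, Region}.
{Adjuster, Premium, Region} has no BCNF violation.
{ClaimID, Region} has no BCNF violation.
{ClaimID, VehicleID} has no BCNF violation.

{Adjuster, Premium, Region}; {ClaimID, Region}; {ClaimID, VehicleID}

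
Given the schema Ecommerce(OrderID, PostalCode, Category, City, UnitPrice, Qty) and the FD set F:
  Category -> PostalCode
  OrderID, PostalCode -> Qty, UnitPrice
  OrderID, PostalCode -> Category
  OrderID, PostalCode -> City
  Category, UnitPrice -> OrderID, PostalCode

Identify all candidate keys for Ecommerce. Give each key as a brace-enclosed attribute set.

{Category, OrderID} is a candidate key since {Category, OrderID}⁺ = {Category, City, OrderID, PostalCode, Qty, UnitPrice} covers every attribute.
{Category, UnitPrice} is a candidate key since {Category, UnitPrice}⁺ = {Category, City, OrderID, PostalCode, Qty, UnitPrice} covers every attribute.
{OrderID, PostalCode} is a candidate key since {OrderID, PostalCode}⁺ = {Category, City, OrderID, PostalCode, Qty, UnitPrice} covers every attribute.
Any other superkey properly contains one of these, so there are no further candidate keys.

{Category, OrderID}, {Category, UnitPrice}, {OrderID, PostalCode}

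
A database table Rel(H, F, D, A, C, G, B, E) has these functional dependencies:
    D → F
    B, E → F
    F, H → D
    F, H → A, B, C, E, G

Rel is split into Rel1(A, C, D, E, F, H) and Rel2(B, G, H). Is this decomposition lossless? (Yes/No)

Rel1 ∩ Rel2 = {H}; its closure under F is {H}.
The closure covers neither Rel1 nor Rel2 entirely; the join is not lossless.

No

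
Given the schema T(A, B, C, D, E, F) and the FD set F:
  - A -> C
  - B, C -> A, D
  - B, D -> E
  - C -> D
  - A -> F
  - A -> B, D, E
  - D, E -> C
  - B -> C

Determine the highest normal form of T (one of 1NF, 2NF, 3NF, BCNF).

Candidate keys: {A}, {B}. Prime attributes: {A, B}.
C -> D breaks BCNF: {C}⁺ = {C, D}, so {C} is not a superkey.
C -> D determines the non-prime attribute {D} from a non-superkey — 3NF is violated.
Every candidate key is a single attribute, so no partial dependency is possible; 2NF holds.

2NF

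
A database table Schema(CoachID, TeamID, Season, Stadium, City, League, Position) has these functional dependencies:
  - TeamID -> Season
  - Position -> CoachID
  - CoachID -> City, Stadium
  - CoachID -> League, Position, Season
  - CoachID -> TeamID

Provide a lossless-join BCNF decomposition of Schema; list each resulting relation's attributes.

{City, CoachID, League, Position, Stadium, TeamID}; {Season, TeamID}

Candidate keys of the original relation: {CoachID}, {Position}.
Within {City, CoachID, League, Position, Season, Stadium, TeamID}: {TeamID}⁺ ∩ {City, CoachID, League, Position, Season, Stadium, TeamID} = {Season, TeamID}, not the whole set, so TeamID -> Season violates BCNF; decompose into {Season, TeamID} and {City, CoachID, League, Position, Stadium, TeamID}.
{Season, TeamID}: every determinant is a superkey — BCNF.
{City, CoachID, League, Position, Stadium, TeamID}: every determinant is a superkey — BCNF.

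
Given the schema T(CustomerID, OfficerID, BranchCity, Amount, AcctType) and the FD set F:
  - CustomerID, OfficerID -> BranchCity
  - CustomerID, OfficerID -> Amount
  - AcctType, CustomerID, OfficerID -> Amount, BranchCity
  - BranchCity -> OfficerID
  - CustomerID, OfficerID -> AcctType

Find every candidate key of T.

{BranchCity, CustomerID}, {CustomerID, OfficerID}

{CustomerID} never appears on the right of any FD, so every key must include it.
Closure of {BranchCity, CustomerID} is {AcctType, Amount, BranchCity, CustomerID, OfficerID}, the whole schema; {BranchCity, CustomerID} is a candidate key.
Closure of {CustomerID, OfficerID} is {AcctType, Amount, BranchCity, CustomerID, OfficerID}, the whole schema; {CustomerID, OfficerID} is a candidate key.
These are minimal and exhaustive — every other superkey contains one of them.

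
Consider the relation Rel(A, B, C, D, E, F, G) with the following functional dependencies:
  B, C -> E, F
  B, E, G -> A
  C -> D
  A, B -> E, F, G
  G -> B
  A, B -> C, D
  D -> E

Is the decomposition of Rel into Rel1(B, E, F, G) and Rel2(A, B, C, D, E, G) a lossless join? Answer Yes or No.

Common attributes: {B, E, G}; their closure is {A, B, C, D, E, F, G}.
Since Rel1 ⊆ {A, B, C, D, E, F, G}, the intersection is a superkey of Rel1; the decomposition is lossless.

Yes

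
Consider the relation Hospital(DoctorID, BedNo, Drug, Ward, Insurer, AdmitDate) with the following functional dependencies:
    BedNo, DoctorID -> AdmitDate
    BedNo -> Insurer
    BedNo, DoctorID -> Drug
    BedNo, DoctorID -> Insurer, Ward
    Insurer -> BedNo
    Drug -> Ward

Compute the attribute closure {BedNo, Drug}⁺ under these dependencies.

Start with {BedNo, Drug}.
BedNo -> Insurer applies; add {Insurer} → now {BedNo, Drug, Insurer}.
Drug -> Ward applies; add {Ward} → now {BedNo, Drug, Insurer, Ward}.
No further FD applies.

{BedNo, Drug, Insurer, Ward}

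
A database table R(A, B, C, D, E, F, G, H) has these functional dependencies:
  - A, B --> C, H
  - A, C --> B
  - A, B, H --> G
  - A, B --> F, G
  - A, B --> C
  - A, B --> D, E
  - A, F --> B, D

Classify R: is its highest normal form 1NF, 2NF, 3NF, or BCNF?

BCNF

Candidate keys: {A, B}, {A, C}, {A, F}. Prime attributes: {A, B, C, F}.
Each dependency's left side is a superkey — BCNF holds.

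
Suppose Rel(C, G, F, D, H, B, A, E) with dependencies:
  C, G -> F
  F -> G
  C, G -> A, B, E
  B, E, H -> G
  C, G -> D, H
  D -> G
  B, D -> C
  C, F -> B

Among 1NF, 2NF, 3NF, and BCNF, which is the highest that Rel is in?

3NF

Candidate keys: {B, C, E, H}, {B, D}, {C, D}, {C, F}, {C, G}. Prime attributes: {B, C, D, E, F, G, H}.
For F -> G we have {F}⁺ = {F, G}; {F} is not a superkey, so BCNF fails.
But every attribute on its right side ({G}) is prime, and the same holds for every other non-superkey FD, so 3NF still holds.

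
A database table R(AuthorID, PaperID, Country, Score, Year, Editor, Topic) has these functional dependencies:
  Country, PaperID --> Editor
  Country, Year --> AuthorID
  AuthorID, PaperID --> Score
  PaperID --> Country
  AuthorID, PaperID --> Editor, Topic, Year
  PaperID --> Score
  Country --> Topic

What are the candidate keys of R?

No FD produces {PaperID}, so it must be in every candidate key.
{AuthorID, PaperID}⁺ = {AuthorID, Country, Editor, PaperID, Score, Topic, Year}, which is every attribute, so {AuthorID, PaperID} is a candidate key.
{PaperID, Year}⁺ = {AuthorID, Country, Editor, PaperID, Score, Topic, Year}, which is every attribute, so {PaperID, Year} is a candidate key.
Any other superkey properly contains one of these, so there are no further candidate keys.

{AuthorID, PaperID}, {PaperID, Year}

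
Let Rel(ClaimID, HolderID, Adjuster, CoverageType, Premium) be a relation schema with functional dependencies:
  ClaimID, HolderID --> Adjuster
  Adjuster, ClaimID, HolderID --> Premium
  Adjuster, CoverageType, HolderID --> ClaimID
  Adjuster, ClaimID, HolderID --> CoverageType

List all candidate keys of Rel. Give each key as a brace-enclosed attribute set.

{Adjuster, CoverageType, HolderID}, {ClaimID, HolderID}

{HolderID} never appears on the right of any FD, so every key must include it.
{ClaimID, HolderID} is a candidate key since {ClaimID, HolderID}⁺ = {Adjuster, ClaimID, CoverageType, HolderID, Premium} covers every attribute.
{Adjuster, CoverageType, HolderID} is a candidate key since {Adjuster, CoverageType, HolderID}⁺ = {Adjuster, ClaimID, CoverageType, HolderID, Premium} covers every attribute.
Any other superkey properly contains one of these, so there are no further candidate keys.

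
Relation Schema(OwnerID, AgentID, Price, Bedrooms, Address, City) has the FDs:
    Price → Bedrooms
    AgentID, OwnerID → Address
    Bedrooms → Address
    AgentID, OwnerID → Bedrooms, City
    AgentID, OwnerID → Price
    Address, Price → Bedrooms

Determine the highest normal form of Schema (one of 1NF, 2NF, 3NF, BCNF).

Candidate key: {AgentID, OwnerID}. Prime attributes: {AgentID, OwnerID}.
Price → Bedrooms: {Price}⁺ = {Address, Bedrooms, Price}, which is not all of the attributes, so the left side is not a superkey — BCNF is violated.
Because {Bedrooms} is non-prime and the left side of Price → Bedrooms is not a superkey, the relation is not in 3NF.
Checking every proper subset of each key, none determines a non-prime attribute — 2NF is satisfied.

2NF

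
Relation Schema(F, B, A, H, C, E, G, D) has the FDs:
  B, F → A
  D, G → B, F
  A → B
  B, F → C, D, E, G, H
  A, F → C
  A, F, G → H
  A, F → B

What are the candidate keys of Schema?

{A, F} is a candidate key since {A, F}⁺ = {A, B, C, D, E, F, G, H} covers every attribute.
{B, F} is a candidate key since {B, F}⁺ = {A, B, C, D, E, F, G, H} covers every attribute.
{D, G} is a candidate key since {D, G}⁺ = {A, B, C, D, E, F, G, H} covers every attribute.
Any other superkey properly contains one of these, so there are no further candidate keys.

{A, F}, {B, F}, {D, G}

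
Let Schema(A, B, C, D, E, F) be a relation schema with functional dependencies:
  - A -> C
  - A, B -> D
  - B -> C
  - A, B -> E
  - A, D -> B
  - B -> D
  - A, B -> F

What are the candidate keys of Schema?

{A, B}, {A, D}

No FD produces {A}, so it must be in every candidate key.
{A, B}⁺ = {A, B, C, D, E, F} — all of the relation — so {A, B} is a candidate key.
{A, D}⁺ = {A, B, C, D, E, F} — all of the relation — so {A, D} is a candidate key.
These are minimal and exhaustive — every other superkey contains one of them.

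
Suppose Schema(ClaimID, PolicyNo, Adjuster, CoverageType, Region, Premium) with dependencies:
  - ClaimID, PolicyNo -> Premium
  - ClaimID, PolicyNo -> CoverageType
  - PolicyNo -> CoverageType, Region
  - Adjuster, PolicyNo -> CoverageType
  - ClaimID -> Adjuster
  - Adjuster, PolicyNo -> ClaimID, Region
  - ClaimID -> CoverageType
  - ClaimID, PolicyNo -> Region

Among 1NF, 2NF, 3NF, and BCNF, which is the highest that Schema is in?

1NF

Candidate keys: {Adjuster, PolicyNo}, {ClaimID, PolicyNo}. Prime attributes: {Adjuster, ClaimID, PolicyNo}.
For PolicyNo -> CoverageType, Region we have {PolicyNo}⁺ = {CoverageType, PolicyNo, Region}; {PolicyNo} is not a superkey, so BCNF fails.
Because {CoverageType, Region} are non-prime and the left side of PolicyNo -> CoverageType, Region is not a superkey, the relation is not in 3NF.
{PolicyNo} is a proper subset of the key {Adjuster, PolicyNo}, and {PolicyNo}⁺ contains the non-prime attributes {CoverageType, Region} — a partial dependency, so 2NF is violated.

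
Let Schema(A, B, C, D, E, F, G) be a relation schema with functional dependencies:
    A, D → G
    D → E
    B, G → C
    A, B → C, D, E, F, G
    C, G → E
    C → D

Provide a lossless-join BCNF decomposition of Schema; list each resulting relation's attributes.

Candidate key of the original relation: {A, B}.
Within {A, B, C, D, E, F, G}: {A, D}⁺ ∩ {A, B, C, D, E, F, G} = {A, D, E, G}, not the whole set, so A, D → E, G violates BCNF; decompose into {A, D, E, G} and {A, B, C, D, F}.
Within {A, D, E, G}: {D}⁺ ∩ {A, D, E, G} = {D, E}, not the whole set, so D → E violates BCNF; decompose into {D, E} and {A, D, G}.
{D, E}: every determinant is a superkey — BCNF.
{A, D, G}: every determinant is a superkey — BCNF.
Within {A, B, C, D, F}: {C}⁺ ∩ {A, B, C, D, F} = {C, D}, not the whole set, so C → D violates BCNF; decompose into {C, D} and {A, B, C, F}.
{C, D}: every determinant is a superkey — BCNF.
{A, B, C, F}: every determinant is a superkey — BCNF.

{A, B, C, F}; {A, D, G}; {C, D}; {D, E}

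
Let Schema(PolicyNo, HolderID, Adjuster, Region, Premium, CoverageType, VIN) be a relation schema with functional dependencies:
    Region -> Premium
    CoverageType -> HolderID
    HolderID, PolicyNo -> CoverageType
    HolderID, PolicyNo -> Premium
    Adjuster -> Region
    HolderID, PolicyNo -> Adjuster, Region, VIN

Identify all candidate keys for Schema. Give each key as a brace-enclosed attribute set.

Attributes never on any right-hand side: {PolicyNo} — every candidate key must contain it.
{CoverageType, PolicyNo} is a candidate key since {CoverageType, PolicyNo}⁺ = {Adjuster, CoverageType, HolderID, PolicyNo, Premium, Region, VIN} covers every attribute.
{HolderID, PolicyNo} is a candidate key since {HolderID, PolicyNo}⁺ = {Adjuster, CoverageType, HolderID, PolicyNo, Premium, Region, VIN} covers every attribute.
No proper subset of any of these is a key, and no other minimal superkey exists.

{CoverageType, PolicyNo}, {HolderID, PolicyNo}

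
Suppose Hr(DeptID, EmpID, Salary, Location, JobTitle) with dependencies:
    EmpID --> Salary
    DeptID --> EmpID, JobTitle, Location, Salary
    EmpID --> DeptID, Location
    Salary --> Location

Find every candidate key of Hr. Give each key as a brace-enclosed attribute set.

{DeptID}, {EmpID}

Closure of {DeptID} is {DeptID, EmpID, JobTitle, Location, Salary}, the whole schema; {DeptID} is a candidate key.
Closure of {EmpID} is {DeptID, EmpID, JobTitle, Location, Salary}, the whole schema; {EmpID} is a candidate key.
No proper subset of any of these is a key, and no other minimal superkey exists.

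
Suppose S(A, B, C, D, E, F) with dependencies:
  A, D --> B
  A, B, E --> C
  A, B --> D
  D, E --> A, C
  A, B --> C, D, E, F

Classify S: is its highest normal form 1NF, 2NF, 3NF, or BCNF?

BCNF

Candidate keys: {A, B}, {A, D}, {D, E}. Prime attributes: {A, B, D, E}.
Each dependency's left side is a superkey — BCNF holds.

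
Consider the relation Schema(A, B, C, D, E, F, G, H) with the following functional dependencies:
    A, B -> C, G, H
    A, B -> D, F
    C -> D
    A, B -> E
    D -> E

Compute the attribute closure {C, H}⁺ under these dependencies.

{C, D, E, H}

Start with {C, H}.
C -> D applies; add {D} → now {C, D, H}.
D -> E applies; add {E} → now {C, D, E, H}.
No further FD applies.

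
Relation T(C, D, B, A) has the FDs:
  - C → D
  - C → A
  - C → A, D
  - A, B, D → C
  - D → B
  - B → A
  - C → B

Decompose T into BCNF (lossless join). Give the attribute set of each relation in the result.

Candidate keys of the original relation: {C}, {D}.
In {A, B, C, D}, {B} is not a superkey ({B}⁺ restricted to this set is {A, B}), so split on B → A into {A, B} and {B, C, D}.
{A, B} has no BCNF violation.
{B, C, D} has no BCNF violation.

{A, B}; {B, C, D}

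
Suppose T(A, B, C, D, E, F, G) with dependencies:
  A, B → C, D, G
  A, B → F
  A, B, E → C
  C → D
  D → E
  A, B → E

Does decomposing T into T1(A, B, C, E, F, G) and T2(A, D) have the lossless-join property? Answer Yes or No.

No

Common attributes: {A}; their closure is {A}.
Neither T1 nor T2 is contained in that closure, so the decomposition is lossy.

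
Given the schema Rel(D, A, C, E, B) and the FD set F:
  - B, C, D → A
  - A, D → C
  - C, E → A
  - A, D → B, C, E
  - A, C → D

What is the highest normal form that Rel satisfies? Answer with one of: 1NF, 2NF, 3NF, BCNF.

BCNF

Candidate keys: {A, C}, {A, D}, {B, C, D}, {C, E}. Prime attributes: {A, B, C, D, E}.
Every FD has a superkey on the left, so the relation is in BCNF.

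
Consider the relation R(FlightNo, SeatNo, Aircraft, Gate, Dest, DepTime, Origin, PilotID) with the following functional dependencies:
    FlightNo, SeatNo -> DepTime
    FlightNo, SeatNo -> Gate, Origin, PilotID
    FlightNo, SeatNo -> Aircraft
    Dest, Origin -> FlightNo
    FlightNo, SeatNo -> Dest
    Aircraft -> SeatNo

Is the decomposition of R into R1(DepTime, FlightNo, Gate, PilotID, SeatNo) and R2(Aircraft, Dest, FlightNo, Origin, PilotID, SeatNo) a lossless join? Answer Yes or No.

Yes

Common attributes: {FlightNo, PilotID, SeatNo}; their closure is {Aircraft, DepTime, Dest, FlightNo, Gate, Origin, PilotID, SeatNo}.
R1 is contained in that closure, so R1 ∩ R2 -> R1 holds and the join is lossless.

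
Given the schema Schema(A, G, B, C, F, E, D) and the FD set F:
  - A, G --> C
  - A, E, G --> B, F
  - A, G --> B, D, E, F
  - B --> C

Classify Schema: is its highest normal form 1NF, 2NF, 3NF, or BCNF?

2NF

Candidate key: {A, G}. Prime attributes: {A, G}.
B --> C: {B}⁺ = {B, C}, which is not all of the attributes, so the left side is not a superkey — BCNF is violated.
B --> C determines the non-prime attribute {C} from a non-superkey — 3NF is violated.
No non-prime attribute depends on a proper subset of any candidate key, so 2NF holds.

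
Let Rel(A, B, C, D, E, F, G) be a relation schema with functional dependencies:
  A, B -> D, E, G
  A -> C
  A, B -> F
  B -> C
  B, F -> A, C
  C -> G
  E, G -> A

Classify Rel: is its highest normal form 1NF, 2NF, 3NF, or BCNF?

1NF

Candidate keys: {A, B}, {B, E}, {B, F}. Prime attributes: {A, B, E, F}.
A -> C breaks BCNF: {A}⁺ = {A, C, G}, so {A} is not a superkey.
A -> C has non-prime {C} on the right and a non-superkey on the left, so 3NF fails.
{A} is a proper subset of the key {A, B}, and {A}⁺ contains the non-prime attributes {C, G} — a partial dependency, so 2NF is violated.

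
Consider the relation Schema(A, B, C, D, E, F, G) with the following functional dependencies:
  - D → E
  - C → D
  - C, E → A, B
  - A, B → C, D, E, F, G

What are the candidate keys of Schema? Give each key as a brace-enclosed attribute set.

{A, B}, {C}

{C}⁺ = {A, B, C, D, E, F, G}, which is every attribute, so {C} is a candidate key.
{A, B}⁺ = {A, B, C, D, E, F, G}, which is every attribute, so {A, B} is a candidate key.
Any other superkey properly contains one of these, so there are no further candidate keys.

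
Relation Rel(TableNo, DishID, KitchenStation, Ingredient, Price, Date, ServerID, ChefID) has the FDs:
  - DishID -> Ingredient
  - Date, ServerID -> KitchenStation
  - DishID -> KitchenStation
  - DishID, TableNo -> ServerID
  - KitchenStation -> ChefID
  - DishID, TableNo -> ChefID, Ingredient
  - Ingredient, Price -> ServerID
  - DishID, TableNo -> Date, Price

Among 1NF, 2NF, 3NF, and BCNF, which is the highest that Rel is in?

Candidate key: {DishID, TableNo}. Prime attributes: {DishID, TableNo}.
DishID -> Ingredient: {DishID}⁺ = {ChefID, DishID, Ingredient, KitchenStation}, which is not all of the attributes, so the left side is not a superkey — BCNF is violated.
DishID -> Ingredient has non-prime {Ingredient} on the right and a non-superkey on the left, so 3NF fails.
Since {DishID} ⊂ {DishID, TableNo} and {DishID}⁺ ⊇ {ChefID, Ingredient, KitchenStation} with {ChefID, Ingredient, KitchenStation} non-prime, there is a partial dependency; 2NF fails.

1NF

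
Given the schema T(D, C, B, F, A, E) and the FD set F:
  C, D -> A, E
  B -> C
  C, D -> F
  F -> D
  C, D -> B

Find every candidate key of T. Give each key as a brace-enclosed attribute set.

{B, D}⁺ = {A, B, C, D, E, F} — all of the relation — so {B, D} is a candidate key.
{B, F}⁺ = {A, B, C, D, E, F} — all of the relation — so {B, F} is a candidate key.
{C, D}⁺ = {A, B, C, D, E, F} — all of the relation — so {C, D} is a candidate key.
{C, F}⁺ = {A, B, C, D, E, F} — all of the relation — so {C, F} is a candidate key.
No proper subset of any of these is a key, and no other minimal superkey exists.

{B, D}, {B, F}, {C, D}, {C, F}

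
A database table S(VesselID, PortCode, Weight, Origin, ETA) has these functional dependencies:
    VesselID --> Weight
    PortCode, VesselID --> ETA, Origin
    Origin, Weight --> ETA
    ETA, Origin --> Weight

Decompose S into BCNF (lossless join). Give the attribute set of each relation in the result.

{ETA, Origin, VesselID}; {Origin, PortCode, VesselID}; {VesselID, Weight}

Candidate key of the original relation: {PortCode, VesselID}.
In {ETA, Origin, PortCode, VesselID, Weight}, {VesselID} is not a superkey ({VesselID}⁺ restricted to this set is {VesselID, Weight}), so split on VesselID --> Weight into {VesselID, Weight} and {ETA, Origin, PortCode, VesselID}.
{VesselID, Weight}: every determinant is a superkey — BCNF.
In {ETA, Origin, PortCode, VesselID}, {Origin, VesselID} is not a superkey ({Origin, VesselID}⁺ restricted to this set is {ETA, Origin, VesselID}), so split on Origin, VesselID --> ETA into {ETA, Origin, VesselID} and {Origin, PortCode, VesselID}.
{ETA, Origin, VesselID}: every determinant is a superkey — BCNF.
{Origin, PortCode, VesselID}: every determinant is a superkey — BCNF.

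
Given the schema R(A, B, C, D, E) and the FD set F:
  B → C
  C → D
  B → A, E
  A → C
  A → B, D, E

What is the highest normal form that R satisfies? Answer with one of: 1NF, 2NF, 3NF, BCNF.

Candidate keys: {A}, {B}. Prime attributes: {A, B}.
For C → D we have {C}⁺ = {C, D}; {C} is not a superkey, so BCNF fails.
Because {D} is non-prime and the left side of C → D is not a superkey, the relation is not in 3NF.
With only single-attribute keys there can be no partial dependency, so 2NF holds.

2NF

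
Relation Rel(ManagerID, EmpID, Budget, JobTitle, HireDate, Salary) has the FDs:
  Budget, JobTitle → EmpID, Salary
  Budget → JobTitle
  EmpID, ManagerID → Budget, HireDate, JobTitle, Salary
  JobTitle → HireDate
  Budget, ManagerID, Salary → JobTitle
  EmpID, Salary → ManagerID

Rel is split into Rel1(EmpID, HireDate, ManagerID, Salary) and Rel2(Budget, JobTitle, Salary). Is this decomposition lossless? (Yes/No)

No

Rel1 ∩ Rel2 = {Salary}; its closure under F is {Salary}.
The closure covers neither Rel1 nor Rel2 entirely; the join is not lossless.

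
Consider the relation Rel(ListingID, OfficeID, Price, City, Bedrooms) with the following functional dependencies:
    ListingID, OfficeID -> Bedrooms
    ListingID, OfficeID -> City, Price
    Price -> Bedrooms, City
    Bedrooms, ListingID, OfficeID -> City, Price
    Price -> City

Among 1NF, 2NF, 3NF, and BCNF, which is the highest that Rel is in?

2NF

Candidate key: {ListingID, OfficeID}. Prime attributes: {ListingID, OfficeID}.
Price -> Bedrooms, City: {Price}⁺ = {Bedrooms, City, Price}, which is not all of the attributes, so the left side is not a superkey — BCNF is violated.
Price -> Bedrooms, City determines the non-prime attributes {Bedrooms, City} from a non-superkey — 3NF is violated.
No non-prime attribute depends on a proper subset of any candidate key, so 2NF holds.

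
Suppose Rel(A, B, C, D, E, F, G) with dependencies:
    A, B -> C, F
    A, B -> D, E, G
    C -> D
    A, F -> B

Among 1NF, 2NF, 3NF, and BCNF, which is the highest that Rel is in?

2NF

Candidate keys: {A, B}, {A, F}. Prime attributes: {A, B, F}.
For C -> D we have {C}⁺ = {C, D}; {C} is not a superkey, so BCNF fails.
C -> D has non-prime {D} on the right and a non-superkey on the left, so 3NF fails.
No non-prime attribute depends on a proper subset of any candidate key, so 2NF holds.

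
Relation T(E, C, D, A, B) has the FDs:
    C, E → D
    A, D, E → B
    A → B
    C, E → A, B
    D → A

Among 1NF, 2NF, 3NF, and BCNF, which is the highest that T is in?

Candidate key: {C, E}. Prime attributes: {C, E}.
For A, D, E → B we have {A, D, E}⁺ = {A, B, D, E}; {A, D, E} is not a superkey, so BCNF fails.
Because {B} is non-prime and the left side of A, D, E → B is not a superkey, the relation is not in 3NF.
No proper subset of a key has a non-prime attribute in its closure, so there is no partial dependency; 2NF holds.

2NF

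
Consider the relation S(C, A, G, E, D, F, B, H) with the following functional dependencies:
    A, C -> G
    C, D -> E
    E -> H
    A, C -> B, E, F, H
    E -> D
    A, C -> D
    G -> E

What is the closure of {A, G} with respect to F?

{A, D, E, G, H}

Start with {A, G}.
G -> E applies; add {E} → now {A, E, G}.
E -> H applies; add {H} → now {A, E, G, H}.
E -> D applies; add {D} → now {A, D, E, G, H}.
No further FD applies.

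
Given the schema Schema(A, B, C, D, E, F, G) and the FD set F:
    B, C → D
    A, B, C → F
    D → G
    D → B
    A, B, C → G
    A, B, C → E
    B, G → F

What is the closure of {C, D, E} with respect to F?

Start with {C, D, E}.
D → G applies; add {G} → now {C, D, E, G}.
D → B applies; add {B} → now {B, C, D, E, G}.
B, G → F applies; add {F} → now {B, C, D, E, F, G}.
No further FD applies.

{B, C, D, E, F, G}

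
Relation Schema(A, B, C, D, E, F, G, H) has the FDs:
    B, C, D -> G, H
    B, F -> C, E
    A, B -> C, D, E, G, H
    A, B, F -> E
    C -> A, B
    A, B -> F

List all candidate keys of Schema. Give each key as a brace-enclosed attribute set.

{A, B}, {B, F}, {C}

Closure of {C} is {A, B, C, D, E, F, G, H}, the whole schema; {C} is a candidate key.
Closure of {A, B} is {A, B, C, D, E, F, G, H}, the whole schema; {A, B} is a candidate key.
Closure of {B, F} is {A, B, C, D, E, F, G, H}, the whole schema; {B, F} is a candidate key.
Any other superkey properly contains one of these, so there are no further candidate keys.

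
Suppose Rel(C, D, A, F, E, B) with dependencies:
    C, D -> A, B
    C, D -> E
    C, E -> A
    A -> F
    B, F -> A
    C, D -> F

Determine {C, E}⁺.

Start with {C, E}.
C, E -> A applies; add {A} → now {A, C, E}.
A -> F applies; add {F} → now {A, C, E, F}.
No further FD applies.

{A, C, E, F}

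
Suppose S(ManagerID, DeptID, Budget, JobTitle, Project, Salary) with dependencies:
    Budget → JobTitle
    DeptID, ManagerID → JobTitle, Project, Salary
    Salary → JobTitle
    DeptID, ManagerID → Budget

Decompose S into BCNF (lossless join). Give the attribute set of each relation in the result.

Candidate key of the original relation: {DeptID, ManagerID}.
Within {Budget, DeptID, JobTitle, ManagerID, Project, Salary}: {Budget}⁺ ∩ {Budget, DeptID, JobTitle, ManagerID, Project, Salary} = {Budget, JobTitle}, not the whole set, so Budget → JobTitle violates BCNF; decompose into {Budget, JobTitle} and {Budget, DeptID, ManagerID, Project, Salary}.
{Budget, JobTitle} has no BCNF violation.
{Budget, DeptID, ManagerID, Project, Salary} has no BCNF violation.

{Budget, DeptID, ManagerID, Project, Salary}; {Budget, JobTitle}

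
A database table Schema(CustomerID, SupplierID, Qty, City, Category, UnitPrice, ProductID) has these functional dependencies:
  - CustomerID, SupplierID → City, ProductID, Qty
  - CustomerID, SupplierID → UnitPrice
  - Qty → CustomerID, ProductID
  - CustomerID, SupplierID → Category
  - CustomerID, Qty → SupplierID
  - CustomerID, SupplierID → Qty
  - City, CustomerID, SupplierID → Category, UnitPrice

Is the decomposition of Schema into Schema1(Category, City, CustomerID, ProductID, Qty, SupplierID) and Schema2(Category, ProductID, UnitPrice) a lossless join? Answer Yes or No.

Common attributes: {Category, ProductID}; their closure is {Category, ProductID}.
Schema1 ⊄ {Category, ProductID} and Schema2 ⊄ {Category, ProductID}, so the split is lossy.

No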